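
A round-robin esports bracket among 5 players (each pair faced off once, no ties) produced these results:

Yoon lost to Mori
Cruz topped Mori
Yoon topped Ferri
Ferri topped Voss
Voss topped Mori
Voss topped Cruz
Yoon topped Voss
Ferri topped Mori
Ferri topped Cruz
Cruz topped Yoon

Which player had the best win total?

Ferri

Win totals: Voss 2, Ferri 3, Cruz 2, Mori 1, Yoon 2.
Ferri leads with 3 wins (next highest: 2).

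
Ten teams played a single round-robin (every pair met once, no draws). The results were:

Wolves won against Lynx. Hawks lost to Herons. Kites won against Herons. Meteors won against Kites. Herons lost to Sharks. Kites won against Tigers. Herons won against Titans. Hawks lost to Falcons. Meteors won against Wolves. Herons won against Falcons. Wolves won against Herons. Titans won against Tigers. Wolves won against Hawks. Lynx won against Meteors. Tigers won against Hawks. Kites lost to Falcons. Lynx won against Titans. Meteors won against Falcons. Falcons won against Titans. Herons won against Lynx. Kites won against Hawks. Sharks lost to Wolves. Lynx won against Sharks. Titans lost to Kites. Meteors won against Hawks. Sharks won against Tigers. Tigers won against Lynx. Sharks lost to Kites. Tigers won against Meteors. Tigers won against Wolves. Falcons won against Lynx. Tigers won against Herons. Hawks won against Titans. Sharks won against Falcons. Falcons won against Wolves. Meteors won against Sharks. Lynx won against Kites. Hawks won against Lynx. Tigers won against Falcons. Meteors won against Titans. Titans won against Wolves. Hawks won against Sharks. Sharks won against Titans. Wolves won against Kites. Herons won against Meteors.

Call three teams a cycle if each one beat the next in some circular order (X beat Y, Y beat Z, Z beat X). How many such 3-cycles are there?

Win totals: Falcons 5, Tigers 6, Wolves 5, Kites 5, Hawks 3, Meteors 6, Lynx 4, Sharks 4, Titans 2, Herons 5.
A team with w wins dominates both others in C(w,2) triples; summing gives 10 + 15 + 10 + 10 + 3 + 15 + 6 + 6 + 1 + 10 = 86 transitive triples.
Total triples C(10,3) = 120, so cyclic triples = 120 − 86 = 34.

34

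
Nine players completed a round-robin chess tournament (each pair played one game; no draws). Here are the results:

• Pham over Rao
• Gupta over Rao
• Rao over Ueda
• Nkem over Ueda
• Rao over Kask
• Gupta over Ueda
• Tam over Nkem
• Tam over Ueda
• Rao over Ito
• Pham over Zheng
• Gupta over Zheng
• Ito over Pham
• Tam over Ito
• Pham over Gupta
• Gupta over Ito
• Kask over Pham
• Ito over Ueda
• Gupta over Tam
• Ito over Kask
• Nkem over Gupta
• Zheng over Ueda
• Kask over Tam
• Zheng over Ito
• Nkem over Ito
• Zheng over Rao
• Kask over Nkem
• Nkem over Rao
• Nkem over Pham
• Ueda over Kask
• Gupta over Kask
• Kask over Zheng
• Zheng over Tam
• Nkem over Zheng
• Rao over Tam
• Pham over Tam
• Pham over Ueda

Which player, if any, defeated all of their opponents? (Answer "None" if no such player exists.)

Highest win total is Nkem with 6 (out of 8 possible).
Nkem lost to Kask, Tam, so no player went undefeated.

None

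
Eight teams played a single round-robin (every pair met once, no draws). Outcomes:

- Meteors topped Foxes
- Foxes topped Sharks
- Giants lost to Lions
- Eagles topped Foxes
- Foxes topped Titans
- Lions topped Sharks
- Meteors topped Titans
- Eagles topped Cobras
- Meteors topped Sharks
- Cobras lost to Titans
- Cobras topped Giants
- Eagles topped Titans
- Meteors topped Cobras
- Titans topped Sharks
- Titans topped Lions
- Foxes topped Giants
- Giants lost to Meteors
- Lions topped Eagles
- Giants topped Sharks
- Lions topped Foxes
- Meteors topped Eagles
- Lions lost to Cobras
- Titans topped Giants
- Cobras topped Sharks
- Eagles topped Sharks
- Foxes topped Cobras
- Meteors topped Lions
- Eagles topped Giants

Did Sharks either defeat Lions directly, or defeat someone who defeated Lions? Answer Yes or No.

Sharks did not beat Lions directly.
Sharks beat no one, so there is no intermediate team.

No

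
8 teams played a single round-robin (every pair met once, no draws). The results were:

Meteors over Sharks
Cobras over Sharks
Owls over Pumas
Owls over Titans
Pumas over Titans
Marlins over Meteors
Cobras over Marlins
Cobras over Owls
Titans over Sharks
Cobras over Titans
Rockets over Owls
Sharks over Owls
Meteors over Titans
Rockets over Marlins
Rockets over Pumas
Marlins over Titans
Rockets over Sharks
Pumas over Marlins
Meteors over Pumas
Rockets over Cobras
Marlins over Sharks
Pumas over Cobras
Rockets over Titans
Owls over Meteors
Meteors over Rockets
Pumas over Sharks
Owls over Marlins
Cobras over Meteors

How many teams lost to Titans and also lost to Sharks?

0

Titans beat: Sharks.
Sharks beat: Owls.
No one was beaten by both.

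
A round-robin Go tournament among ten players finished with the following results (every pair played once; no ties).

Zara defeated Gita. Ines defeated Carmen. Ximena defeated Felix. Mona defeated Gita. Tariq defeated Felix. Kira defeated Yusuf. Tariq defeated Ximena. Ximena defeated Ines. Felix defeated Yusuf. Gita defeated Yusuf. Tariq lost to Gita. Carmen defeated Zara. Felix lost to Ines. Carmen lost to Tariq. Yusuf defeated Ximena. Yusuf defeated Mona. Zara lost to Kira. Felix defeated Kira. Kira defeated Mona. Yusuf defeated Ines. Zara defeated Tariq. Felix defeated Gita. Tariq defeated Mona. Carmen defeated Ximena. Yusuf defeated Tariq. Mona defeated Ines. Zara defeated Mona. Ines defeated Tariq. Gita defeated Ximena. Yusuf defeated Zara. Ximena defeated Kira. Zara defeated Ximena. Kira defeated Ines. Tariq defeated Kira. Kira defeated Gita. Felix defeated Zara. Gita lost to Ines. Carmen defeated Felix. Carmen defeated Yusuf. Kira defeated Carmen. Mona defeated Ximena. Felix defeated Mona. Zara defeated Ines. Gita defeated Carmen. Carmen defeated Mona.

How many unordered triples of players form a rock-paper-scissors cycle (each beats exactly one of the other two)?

37

Win totals: Yusuf 5, Ines 4, Felix 5, Zara 5, Tariq 5, Gita 4, Mona 3, Kira 6, Ximena 3, Carmen 5.
A player with w wins dominates both others in C(w,2) triples; summing gives 10 + 6 + 10 + 10 + 10 + 6 + 3 + 15 + 3 + 10 = 83 transitive triples.
Total triples C(10,3) = 120, so cyclic triples = 120 − 83 = 37.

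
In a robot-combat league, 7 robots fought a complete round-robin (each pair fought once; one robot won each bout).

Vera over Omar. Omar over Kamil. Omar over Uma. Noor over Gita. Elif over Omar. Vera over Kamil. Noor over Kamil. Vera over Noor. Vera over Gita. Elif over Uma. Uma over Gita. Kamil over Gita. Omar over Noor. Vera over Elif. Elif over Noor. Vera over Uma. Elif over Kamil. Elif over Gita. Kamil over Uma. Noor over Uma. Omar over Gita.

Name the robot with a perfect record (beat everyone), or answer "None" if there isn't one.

Vera has 6 wins out of 6 opponents — a perfect record.

Vera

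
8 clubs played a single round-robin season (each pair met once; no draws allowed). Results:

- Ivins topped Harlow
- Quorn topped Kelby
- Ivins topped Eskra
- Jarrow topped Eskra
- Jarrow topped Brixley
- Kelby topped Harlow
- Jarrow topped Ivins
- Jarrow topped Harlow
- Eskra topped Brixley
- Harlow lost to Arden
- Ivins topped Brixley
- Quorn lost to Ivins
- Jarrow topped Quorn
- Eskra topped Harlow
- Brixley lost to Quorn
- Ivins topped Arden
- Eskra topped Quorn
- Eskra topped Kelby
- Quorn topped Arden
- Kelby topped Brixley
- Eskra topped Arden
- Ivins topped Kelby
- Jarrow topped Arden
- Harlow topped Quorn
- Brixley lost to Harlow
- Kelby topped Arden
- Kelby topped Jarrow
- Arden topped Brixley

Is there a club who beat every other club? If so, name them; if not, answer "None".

None

Highest win total is Jarrow with 6 (out of 7 possible).
Jarrow lost to Kelby, so no club went undefeated.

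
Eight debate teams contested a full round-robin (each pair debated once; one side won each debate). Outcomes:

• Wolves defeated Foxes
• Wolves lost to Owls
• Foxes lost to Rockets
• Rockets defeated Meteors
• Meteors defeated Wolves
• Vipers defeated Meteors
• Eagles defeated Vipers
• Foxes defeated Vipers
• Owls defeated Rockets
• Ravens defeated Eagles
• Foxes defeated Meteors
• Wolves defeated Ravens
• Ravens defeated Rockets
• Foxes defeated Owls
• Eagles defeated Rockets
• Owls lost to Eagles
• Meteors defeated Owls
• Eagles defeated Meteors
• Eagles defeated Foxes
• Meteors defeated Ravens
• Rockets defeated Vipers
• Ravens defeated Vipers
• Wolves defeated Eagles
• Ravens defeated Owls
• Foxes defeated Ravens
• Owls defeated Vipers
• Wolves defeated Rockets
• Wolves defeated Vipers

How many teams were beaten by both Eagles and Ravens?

3

Eagles beat: Rockets, Vipers, Owls, Meteors, Foxes.
Ravens beat: Rockets, Eagles, Vipers, Owls.
Both beat: Rockets, Vipers, Owls — 3.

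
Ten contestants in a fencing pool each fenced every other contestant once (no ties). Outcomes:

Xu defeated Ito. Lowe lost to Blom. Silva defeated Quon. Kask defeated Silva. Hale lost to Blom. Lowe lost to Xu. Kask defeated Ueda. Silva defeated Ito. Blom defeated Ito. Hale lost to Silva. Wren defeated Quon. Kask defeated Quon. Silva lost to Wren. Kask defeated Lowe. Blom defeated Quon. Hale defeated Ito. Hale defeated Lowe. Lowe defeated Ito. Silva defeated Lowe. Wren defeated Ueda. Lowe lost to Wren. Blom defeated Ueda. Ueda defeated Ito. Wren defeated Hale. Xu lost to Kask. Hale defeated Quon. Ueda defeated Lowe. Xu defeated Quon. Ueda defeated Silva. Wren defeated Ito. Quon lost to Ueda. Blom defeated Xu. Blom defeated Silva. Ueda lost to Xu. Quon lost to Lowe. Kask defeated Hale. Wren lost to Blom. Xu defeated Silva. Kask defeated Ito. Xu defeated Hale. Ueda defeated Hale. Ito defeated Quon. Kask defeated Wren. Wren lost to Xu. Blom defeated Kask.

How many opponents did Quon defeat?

Quon's results: beat no one; lost to Ito, Kask, Blom, Hale, Silva, Wren, Lowe, Xu, Ueda.
That is 0 wins.

0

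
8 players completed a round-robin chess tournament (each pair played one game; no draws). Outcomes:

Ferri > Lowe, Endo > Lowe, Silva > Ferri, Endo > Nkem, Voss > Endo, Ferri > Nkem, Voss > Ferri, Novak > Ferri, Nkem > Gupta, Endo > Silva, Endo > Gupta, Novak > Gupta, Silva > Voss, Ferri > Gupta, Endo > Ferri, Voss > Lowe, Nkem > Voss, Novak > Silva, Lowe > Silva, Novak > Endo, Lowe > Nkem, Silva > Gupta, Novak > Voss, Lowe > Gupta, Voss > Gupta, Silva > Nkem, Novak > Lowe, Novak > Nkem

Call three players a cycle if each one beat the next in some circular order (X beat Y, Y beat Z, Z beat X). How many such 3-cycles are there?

6

Win totals: Silva 4, Gupta 0, Nkem 2, Lowe 3, Novak 7, Ferri 3, Endo 5, Voss 4.
A player with w wins dominates both others in C(w,2) triples; summing gives 6 + 0 + 1 + 3 + 21 + 3 + 10 + 6 = 50 transitive triples.
Total triples C(8,3) = 56, so cyclic triples = 56 − 50 = 6.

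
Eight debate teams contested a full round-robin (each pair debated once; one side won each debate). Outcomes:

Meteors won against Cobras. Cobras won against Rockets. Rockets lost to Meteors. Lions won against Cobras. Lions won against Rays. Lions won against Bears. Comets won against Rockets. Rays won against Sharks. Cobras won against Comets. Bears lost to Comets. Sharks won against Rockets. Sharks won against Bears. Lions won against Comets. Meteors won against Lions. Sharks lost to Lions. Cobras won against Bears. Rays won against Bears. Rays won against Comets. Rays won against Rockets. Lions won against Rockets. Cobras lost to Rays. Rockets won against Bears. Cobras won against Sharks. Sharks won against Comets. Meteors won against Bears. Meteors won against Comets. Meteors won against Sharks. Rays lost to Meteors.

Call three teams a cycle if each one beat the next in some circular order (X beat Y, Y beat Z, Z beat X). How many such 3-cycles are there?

Win totals: Rockets 1, Lions 6, Bears 0, Comets 2, Meteors 7, Sharks 3, Cobras 4, Rays 5.
A team with w wins dominates both others in C(w,2) triples; summing gives 0 + 15 + 0 + 1 + 21 + 3 + 6 + 10 = 56 transitive triples.
Total triples C(8,3) = 56, so cyclic triples = 56 − 56 = 0.

0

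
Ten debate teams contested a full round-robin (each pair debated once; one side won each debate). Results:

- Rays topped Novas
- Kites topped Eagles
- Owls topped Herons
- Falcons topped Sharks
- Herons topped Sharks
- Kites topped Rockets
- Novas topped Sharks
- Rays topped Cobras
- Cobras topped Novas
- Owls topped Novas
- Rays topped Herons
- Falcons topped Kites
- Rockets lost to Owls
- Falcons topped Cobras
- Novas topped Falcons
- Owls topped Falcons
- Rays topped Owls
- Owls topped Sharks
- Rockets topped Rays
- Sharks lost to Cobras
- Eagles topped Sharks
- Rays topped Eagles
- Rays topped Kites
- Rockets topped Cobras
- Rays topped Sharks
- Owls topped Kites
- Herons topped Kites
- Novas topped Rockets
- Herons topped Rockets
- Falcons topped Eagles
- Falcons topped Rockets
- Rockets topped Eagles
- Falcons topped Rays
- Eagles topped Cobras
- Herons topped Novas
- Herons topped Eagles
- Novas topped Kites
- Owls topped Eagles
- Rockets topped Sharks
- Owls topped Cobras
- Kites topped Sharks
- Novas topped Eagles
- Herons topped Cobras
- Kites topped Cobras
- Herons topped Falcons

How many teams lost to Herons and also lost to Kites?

4

Herons beat: Novas, Cobras, Rockets, Kites, Sharks, Falcons, Eagles.
Kites beat: Cobras, Rockets, Sharks, Eagles.
Both beat: Cobras, Rockets, Sharks, Eagles — 4.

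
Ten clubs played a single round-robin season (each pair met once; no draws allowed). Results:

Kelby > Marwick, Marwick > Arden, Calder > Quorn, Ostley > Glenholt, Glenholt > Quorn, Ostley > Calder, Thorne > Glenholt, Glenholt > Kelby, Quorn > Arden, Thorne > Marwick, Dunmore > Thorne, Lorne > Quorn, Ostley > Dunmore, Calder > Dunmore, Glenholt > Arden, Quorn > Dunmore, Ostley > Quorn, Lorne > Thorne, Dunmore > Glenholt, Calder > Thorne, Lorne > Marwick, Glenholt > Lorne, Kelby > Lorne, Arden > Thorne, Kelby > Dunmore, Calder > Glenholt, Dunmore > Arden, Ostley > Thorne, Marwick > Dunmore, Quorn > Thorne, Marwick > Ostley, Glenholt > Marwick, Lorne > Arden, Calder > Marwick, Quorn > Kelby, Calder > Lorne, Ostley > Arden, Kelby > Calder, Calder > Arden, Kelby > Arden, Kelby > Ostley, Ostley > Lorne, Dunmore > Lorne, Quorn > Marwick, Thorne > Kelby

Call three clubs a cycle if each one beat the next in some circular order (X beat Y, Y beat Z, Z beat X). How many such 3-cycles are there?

25

Win totals: Marwick 3, Lorne 4, Dunmore 4, Arden 1, Kelby 6, Glenholt 5, Calder 7, Thorne 3, Quorn 5, Ostley 7.
A club with w wins dominates both others in C(w,2) triples; summing gives 3 + 6 + 6 + 0 + 15 + 10 + 21 + 3 + 10 + 21 = 95 transitive triples.
Total triples C(10,3) = 120, so cyclic triples = 120 − 95 = 25.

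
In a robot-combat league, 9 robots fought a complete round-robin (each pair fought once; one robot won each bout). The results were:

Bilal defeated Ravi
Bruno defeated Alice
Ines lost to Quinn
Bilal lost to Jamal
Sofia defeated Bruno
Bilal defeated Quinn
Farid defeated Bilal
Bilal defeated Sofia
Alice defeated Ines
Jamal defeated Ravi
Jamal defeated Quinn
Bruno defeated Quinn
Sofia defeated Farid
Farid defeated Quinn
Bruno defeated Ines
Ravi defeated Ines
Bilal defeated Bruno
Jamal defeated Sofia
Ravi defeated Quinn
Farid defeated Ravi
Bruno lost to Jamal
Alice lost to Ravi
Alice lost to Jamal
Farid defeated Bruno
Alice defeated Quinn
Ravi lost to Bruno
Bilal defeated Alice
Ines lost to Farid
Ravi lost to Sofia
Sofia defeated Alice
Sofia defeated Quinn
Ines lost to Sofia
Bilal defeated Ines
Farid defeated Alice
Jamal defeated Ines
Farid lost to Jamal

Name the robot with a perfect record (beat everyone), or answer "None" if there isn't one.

Jamal

Jamal has 8 wins out of 8 opponents — a perfect record.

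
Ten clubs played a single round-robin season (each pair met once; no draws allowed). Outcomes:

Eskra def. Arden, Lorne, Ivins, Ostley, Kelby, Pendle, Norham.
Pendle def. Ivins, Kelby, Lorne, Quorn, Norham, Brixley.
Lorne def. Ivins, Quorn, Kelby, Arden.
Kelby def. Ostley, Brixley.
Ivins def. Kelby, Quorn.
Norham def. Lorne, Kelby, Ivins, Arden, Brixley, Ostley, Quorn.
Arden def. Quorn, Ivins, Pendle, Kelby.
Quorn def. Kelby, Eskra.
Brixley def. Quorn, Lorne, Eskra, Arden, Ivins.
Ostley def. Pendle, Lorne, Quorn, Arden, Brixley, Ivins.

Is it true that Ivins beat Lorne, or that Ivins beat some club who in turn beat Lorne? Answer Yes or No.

Ivins did not beat Lorne directly.
Ivins beat Kelby, Quorn, but each of them lost to Lorne. No two-step path.

No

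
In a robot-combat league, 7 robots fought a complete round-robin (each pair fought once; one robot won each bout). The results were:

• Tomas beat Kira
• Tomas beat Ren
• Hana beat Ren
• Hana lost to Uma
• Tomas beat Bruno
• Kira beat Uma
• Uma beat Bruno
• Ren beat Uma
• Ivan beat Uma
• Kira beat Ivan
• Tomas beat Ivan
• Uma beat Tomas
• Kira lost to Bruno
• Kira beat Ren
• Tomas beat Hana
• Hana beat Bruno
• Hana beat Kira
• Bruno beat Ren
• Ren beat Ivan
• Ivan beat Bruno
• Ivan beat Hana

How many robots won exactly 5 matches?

1

Win totals: Tomas 5, Ren 2, Kira 3, Bruno 2, Ivan 3, Hana 3, Uma 3.
Exactly 5: Tomas — 1 robot.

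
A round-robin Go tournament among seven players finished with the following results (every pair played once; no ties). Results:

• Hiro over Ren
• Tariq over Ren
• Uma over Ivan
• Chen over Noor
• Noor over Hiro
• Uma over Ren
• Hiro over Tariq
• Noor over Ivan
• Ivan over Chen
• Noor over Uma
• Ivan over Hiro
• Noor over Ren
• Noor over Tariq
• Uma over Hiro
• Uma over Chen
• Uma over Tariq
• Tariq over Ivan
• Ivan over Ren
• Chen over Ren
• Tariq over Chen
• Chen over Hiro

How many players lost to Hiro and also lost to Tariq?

1

Hiro beat: Ren, Tariq.
Tariq beat: Chen, Ren, Ivan.
Both beat: Ren — 1.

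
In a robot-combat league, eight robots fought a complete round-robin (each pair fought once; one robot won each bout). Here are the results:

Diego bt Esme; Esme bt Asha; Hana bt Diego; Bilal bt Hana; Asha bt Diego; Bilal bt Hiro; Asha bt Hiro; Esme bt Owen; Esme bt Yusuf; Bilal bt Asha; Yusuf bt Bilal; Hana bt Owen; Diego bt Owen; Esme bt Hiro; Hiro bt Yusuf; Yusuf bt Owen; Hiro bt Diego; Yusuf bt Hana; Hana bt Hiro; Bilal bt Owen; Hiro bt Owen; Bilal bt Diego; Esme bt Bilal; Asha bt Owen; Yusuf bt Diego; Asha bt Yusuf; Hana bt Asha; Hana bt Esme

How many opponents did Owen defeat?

0

Owen's results: beat no one; lost to Hiro, Diego, Hana, Esme, Asha, Yusuf, Bilal.
That is 0 wins.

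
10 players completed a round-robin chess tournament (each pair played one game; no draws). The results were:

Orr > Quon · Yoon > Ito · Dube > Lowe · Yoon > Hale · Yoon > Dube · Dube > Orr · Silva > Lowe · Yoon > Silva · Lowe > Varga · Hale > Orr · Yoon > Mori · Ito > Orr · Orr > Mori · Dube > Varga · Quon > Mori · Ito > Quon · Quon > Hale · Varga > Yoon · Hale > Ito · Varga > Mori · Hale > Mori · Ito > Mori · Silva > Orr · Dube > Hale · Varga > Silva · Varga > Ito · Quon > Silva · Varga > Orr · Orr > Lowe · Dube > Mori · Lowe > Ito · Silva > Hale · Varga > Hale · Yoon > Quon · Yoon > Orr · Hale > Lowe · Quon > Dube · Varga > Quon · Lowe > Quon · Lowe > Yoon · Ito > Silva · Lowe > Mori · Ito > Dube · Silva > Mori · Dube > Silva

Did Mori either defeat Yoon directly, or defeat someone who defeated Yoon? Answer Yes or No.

No

Mori did not beat Yoon directly.
Mori beat no one, so there is no intermediate player.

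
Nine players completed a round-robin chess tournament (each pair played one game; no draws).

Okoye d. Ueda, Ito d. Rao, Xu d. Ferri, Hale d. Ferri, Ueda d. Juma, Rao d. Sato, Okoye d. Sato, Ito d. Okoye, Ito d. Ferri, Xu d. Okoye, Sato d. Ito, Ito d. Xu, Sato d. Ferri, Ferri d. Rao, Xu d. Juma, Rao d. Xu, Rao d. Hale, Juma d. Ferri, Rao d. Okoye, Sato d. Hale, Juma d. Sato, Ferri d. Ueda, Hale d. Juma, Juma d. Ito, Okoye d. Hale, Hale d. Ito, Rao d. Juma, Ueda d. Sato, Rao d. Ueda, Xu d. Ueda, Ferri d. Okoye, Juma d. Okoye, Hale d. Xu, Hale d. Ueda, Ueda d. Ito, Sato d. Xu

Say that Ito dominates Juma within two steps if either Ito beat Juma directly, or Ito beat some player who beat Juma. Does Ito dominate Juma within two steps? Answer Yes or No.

Yes

Ito did not beat Juma directly.
Ito beat Okoye, Ferri, Rao, Xu. Of those, Rao beat Juma.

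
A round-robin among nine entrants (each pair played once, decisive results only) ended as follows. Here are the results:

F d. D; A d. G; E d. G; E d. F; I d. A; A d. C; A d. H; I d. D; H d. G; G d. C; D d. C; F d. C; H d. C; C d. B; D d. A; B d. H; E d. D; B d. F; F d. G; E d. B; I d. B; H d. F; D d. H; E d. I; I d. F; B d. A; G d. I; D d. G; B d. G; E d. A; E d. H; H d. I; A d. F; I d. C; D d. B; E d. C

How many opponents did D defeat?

5

D's results: beat A, B, C, G, H; lost to E, F, I.
That is 5 wins.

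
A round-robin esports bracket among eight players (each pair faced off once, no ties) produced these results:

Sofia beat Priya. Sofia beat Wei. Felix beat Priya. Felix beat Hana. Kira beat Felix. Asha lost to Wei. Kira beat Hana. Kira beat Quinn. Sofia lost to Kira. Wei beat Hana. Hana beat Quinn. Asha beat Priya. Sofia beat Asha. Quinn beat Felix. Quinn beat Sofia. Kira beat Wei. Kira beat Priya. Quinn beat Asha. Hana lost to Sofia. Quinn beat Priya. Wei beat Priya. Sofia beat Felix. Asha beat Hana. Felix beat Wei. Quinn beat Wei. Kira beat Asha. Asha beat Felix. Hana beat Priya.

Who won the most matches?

Win totals: Hana 2, Kira 7, Quinn 5, Priya 0, Wei 3, Asha 3, Felix 3, Sofia 5.
Kira leads with 7 wins (next highest: 5).

Kira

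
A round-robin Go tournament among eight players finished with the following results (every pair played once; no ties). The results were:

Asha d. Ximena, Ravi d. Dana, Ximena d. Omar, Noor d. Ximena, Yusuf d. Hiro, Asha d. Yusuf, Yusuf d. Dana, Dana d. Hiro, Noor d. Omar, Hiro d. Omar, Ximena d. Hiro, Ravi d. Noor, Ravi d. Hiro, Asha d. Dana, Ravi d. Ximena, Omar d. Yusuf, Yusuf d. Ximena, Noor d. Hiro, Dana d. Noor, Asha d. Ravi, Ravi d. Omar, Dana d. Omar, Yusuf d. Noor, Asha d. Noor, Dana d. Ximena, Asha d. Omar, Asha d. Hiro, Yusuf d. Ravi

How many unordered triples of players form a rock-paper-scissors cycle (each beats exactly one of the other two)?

Win totals: Dana 4, Omar 1, Ravi 5, Ximena 2, Asha 7, Yusuf 5, Noor 3, Hiro 1.
A player with w wins dominates both others in C(w,2) triples; summing gives 6 + 0 + 10 + 1 + 21 + 10 + 3 + 0 = 51 transitive triples.
Total triples C(8,3) = 56, so cyclic triples = 56 − 51 = 5.

5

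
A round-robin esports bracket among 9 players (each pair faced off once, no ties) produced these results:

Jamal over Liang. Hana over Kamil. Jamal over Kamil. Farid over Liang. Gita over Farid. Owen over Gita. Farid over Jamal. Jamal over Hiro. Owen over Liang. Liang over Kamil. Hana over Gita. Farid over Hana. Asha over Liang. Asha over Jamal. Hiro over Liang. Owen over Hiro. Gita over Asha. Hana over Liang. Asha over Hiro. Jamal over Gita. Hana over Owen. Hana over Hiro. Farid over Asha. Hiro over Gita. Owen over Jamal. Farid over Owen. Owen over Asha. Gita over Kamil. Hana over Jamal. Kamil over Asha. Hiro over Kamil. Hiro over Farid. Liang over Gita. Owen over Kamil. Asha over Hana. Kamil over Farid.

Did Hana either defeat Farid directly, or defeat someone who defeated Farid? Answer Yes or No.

Yes

Hana did not beat Farid directly.
Hana beat Hiro, Gita, Kamil, Owen, Jamal, Liang. Of those, Hiro beat Farid.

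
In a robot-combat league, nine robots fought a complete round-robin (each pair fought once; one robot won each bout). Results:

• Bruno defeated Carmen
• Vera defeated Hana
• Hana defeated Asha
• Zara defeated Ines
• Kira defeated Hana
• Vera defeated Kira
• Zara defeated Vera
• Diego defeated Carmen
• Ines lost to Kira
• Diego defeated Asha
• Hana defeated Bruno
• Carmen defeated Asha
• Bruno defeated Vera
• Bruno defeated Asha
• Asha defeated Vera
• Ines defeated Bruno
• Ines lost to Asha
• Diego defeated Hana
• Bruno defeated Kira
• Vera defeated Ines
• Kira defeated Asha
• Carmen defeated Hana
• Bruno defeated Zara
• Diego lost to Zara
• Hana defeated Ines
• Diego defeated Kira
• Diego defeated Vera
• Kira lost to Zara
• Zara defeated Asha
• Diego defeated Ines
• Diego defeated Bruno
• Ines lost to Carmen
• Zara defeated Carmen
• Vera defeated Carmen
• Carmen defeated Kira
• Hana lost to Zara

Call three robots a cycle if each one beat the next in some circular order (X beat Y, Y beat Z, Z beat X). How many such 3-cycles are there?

Win totals: Ines 1, Carmen 4, Zara 7, Diego 7, Vera 4, Hana 3, Asha 2, Kira 3, Bruno 5.
A robot with w wins dominates both others in C(w,2) triples; summing gives 0 + 6 + 21 + 21 + 6 + 3 + 1 + 3 + 10 = 71 transitive triples.
Total triples C(9,3) = 84, so cyclic triples = 84 − 71 = 13.

13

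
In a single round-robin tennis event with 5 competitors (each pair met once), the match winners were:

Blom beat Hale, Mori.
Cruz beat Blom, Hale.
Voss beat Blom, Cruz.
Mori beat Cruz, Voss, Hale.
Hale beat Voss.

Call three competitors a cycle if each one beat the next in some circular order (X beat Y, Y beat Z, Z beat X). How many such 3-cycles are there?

4

Win totals: Mori 3, Blom 2, Voss 2, Cruz 2, Hale 1.
A competitor with w wins dominates both others in C(w,2) triples; summing gives 3 + 1 + 1 + 1 + 0 = 6 transitive triples.
Total triples C(5,3) = 10, so cyclic triples = 10 − 6 = 4.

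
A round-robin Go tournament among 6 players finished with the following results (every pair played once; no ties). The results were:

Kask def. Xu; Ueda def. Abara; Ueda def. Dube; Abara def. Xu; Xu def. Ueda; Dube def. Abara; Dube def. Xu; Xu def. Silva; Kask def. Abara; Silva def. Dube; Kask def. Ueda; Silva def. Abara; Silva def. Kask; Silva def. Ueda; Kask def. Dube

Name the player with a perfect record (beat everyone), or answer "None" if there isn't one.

Highest win total is Silva with 4 (out of 5 possible).
Silva lost to Xu, so no player went undefeated.

None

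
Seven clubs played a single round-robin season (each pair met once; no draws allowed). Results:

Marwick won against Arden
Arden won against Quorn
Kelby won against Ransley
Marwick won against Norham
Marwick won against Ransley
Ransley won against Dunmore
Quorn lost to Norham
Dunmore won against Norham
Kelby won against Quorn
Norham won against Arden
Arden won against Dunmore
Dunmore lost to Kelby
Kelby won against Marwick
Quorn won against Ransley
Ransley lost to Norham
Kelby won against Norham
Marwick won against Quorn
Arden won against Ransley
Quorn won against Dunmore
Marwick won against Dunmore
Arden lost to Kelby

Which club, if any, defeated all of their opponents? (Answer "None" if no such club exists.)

Kelby

Kelby has 6 wins out of 6 opponents — a perfect record.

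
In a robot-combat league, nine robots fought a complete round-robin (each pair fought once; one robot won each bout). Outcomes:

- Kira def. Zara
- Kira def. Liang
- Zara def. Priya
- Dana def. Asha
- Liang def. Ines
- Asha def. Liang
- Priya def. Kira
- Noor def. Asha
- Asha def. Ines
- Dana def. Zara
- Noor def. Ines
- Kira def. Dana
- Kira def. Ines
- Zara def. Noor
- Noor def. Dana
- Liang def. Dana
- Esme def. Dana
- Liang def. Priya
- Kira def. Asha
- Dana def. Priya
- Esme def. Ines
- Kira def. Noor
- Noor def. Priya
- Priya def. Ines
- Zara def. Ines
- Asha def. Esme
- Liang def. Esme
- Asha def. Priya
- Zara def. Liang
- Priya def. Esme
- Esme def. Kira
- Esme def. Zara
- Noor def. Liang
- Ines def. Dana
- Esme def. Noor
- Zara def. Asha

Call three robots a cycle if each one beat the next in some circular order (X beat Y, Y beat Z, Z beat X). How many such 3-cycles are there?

21

Win totals: Asha 4, Esme 5, Kira 6, Zara 5, Liang 4, Dana 3, Priya 3, Noor 5, Ines 1.
A robot with w wins dominates both others in C(w,2) triples; summing gives 6 + 10 + 15 + 10 + 6 + 3 + 3 + 10 + 0 = 63 transitive triples.
Total triples C(9,3) = 84, so cyclic triples = 84 − 63 = 21.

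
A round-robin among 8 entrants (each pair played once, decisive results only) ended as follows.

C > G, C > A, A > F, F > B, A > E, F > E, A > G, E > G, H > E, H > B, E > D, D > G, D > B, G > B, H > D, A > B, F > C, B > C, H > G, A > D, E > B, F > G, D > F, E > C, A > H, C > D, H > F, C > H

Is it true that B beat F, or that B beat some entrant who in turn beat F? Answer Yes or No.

B did not beat F directly.
B beat C, but each of them lost to F. No two-step path.

No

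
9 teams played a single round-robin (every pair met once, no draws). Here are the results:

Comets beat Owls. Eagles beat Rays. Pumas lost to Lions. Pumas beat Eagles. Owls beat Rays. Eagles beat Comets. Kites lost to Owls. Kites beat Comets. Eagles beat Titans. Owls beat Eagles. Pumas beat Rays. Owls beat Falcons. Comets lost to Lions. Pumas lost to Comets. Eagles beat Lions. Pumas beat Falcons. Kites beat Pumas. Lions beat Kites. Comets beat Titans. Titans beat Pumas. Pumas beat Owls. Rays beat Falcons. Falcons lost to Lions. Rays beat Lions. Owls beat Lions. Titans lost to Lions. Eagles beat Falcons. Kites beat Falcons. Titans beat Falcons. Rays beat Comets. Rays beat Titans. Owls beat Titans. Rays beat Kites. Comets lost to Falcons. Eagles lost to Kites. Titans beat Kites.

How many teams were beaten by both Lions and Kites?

3

Lions beat: Falcons, Pumas, Comets, Kites, Titans.
Kites beat: Falcons, Pumas, Comets, Eagles.
Both beat: Falcons, Pumas, Comets — 3.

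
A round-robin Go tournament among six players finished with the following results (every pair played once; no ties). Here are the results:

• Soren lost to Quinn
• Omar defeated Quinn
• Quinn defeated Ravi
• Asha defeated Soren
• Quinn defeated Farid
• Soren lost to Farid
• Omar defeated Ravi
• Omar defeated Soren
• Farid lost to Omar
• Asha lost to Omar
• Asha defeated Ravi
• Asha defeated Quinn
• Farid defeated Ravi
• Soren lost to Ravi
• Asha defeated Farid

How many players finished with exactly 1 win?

1

Win totals: Quinn 3, Ravi 1, Farid 2, Soren 0, Asha 4, Omar 5.
Exactly 1: Ravi — 1 player.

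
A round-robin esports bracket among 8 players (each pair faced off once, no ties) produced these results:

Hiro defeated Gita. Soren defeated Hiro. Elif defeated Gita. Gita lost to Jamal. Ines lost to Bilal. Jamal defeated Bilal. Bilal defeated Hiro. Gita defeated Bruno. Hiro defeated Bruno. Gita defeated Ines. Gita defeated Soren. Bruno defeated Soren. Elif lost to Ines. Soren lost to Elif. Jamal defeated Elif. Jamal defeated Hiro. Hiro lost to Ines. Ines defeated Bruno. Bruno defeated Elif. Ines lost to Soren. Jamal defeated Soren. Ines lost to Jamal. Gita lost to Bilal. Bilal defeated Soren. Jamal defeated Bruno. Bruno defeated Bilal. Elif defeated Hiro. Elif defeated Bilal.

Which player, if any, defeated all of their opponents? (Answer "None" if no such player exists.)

Jamal has 7 wins out of 7 opponents — a perfect record.

Jamal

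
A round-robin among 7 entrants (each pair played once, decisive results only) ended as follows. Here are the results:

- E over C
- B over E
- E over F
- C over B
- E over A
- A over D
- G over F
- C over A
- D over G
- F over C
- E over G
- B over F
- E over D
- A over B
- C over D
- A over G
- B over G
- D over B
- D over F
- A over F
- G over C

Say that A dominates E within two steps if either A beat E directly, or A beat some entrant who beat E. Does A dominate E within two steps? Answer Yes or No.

Yes

A did not beat E directly.
A beat B, D, F, G. Of those, B beat E.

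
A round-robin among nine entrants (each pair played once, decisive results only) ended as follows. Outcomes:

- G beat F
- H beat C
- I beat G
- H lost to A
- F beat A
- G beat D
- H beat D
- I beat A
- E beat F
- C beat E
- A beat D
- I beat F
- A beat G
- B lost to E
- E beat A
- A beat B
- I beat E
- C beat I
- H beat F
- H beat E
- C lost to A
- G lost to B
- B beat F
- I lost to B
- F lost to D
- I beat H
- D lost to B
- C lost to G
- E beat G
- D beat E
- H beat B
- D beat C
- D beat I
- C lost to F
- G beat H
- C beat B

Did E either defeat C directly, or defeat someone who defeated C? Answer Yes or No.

Yes

E did not beat C directly.
E beat A, B, F, G. Of those, A beat C.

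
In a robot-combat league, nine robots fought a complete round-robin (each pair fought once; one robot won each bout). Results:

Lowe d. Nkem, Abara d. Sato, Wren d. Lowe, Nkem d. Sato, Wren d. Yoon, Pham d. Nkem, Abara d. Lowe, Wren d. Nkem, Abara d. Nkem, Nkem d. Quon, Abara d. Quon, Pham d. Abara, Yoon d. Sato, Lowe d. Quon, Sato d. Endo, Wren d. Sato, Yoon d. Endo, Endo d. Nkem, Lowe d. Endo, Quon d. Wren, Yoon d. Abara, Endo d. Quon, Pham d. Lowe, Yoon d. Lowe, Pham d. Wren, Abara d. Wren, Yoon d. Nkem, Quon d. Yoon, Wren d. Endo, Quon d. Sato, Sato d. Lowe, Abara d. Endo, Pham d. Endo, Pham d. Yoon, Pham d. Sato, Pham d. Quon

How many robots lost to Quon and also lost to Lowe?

0

Quon beat: Yoon, Sato, Wren.
Lowe beat: Endo, Quon, Nkem.
No one was beaten by both.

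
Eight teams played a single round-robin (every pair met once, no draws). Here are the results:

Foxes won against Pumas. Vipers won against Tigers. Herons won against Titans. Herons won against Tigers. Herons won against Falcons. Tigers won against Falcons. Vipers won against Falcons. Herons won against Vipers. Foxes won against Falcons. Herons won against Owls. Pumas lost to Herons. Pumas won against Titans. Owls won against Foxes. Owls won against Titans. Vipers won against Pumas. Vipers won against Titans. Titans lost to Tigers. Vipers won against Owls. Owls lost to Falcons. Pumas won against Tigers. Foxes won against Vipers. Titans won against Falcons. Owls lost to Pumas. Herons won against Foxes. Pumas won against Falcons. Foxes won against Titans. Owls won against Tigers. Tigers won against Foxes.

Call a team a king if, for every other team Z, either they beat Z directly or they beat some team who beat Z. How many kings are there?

Herons reaches everyone (king).
Pumas cannot reach Herons, Vipers in two steps.
Owls cannot reach Herons in two steps.
Foxes cannot reach Herons in two steps.
Titans cannot reach Herons, Pumas, Foxes, Vipers, Tigers in two steps.
Vipers cannot reach Herons in two steps.
Falcons cannot reach Herons, Pumas, Vipers in two steps.
Tigers cannot reach Herons in two steps.
Kings: Herons — 1.

1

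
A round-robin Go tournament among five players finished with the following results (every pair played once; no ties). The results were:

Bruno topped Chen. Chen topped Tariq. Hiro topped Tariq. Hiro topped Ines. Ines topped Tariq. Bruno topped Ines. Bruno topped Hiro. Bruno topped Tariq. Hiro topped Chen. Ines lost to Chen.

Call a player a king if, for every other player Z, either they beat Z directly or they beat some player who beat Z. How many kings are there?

1

Hiro cannot reach Bruno in two steps.
Tariq cannot reach Hiro, Ines, Chen, Bruno in two steps.
Ines cannot reach Hiro, Chen, Bruno in two steps.
Chen cannot reach Hiro, Bruno in two steps.
Bruno reaches everyone (king).
Kings: Bruno — 1.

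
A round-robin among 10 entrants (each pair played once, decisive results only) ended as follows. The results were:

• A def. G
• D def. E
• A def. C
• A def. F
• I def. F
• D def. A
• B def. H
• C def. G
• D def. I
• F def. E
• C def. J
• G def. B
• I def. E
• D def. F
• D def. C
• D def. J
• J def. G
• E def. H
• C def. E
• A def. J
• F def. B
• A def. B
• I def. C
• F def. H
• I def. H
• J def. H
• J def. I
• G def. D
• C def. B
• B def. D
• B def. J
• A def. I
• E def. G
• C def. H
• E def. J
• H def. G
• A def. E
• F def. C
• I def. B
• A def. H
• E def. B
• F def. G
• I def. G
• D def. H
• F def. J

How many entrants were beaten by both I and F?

5

I beat: B, C, E, F, G, H.
F beat: B, C, E, G, H, J.
Both beat: B, C, E, G, H — 5.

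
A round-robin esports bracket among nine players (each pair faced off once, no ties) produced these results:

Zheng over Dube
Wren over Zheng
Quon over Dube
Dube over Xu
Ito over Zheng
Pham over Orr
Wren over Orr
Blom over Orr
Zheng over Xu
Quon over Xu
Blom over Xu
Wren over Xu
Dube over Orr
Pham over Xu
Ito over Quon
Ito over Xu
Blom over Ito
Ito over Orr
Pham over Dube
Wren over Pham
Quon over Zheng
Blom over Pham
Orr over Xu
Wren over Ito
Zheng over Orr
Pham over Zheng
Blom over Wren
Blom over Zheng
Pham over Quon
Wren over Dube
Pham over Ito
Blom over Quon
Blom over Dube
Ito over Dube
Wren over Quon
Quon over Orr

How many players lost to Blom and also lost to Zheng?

Blom beat: Pham, Quon, Orr, Xu, Zheng, Wren, Dube, Ito.
Zheng beat: Orr, Xu, Dube.
Both beat: Orr, Xu, Dube — 3.

3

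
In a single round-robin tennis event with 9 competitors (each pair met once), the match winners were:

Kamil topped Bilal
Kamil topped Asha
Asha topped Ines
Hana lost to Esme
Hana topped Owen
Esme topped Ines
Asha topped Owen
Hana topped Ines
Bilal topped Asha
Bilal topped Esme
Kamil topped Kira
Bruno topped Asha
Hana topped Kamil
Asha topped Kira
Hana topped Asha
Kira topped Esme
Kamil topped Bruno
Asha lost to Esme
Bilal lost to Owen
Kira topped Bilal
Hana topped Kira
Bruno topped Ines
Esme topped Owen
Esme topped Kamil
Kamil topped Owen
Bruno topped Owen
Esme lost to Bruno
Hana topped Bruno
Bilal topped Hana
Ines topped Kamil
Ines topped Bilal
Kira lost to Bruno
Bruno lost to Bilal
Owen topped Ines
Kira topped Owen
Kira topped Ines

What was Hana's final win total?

Hana's results: beat Bruno, Kamil, Asha, Kira, Ines, Owen; lost to Esme, Bilal.
That is 6 wins.

6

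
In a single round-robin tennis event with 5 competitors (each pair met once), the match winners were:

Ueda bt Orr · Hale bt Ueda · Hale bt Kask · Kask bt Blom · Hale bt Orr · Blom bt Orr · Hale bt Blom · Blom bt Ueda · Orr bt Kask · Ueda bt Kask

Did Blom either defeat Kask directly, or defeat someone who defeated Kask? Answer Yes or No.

Yes

Blom did not beat Kask directly.
Blom beat Orr, Ueda. Of those, Orr beat Kask.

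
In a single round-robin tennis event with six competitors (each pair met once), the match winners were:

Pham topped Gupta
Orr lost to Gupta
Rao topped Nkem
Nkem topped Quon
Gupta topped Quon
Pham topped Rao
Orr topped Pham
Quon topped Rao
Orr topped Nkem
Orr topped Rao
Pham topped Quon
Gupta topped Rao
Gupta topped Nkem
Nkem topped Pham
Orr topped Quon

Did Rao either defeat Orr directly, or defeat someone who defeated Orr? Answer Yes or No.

No

Rao did not beat Orr directly.
Rao beat Nkem, but each of them lost to Orr. No two-step path.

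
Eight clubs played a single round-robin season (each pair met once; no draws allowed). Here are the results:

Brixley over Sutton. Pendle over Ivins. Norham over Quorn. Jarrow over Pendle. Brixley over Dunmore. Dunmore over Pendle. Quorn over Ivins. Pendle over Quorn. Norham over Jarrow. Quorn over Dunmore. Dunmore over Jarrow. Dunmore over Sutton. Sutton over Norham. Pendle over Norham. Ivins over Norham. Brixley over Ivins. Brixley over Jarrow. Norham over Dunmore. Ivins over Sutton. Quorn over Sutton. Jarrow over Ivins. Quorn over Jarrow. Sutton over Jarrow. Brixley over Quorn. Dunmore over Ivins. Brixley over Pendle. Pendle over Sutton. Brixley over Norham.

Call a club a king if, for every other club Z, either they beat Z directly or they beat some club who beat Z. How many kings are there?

1

Pendle cannot reach Brixley in two steps.
Sutton cannot reach Brixley in two steps.
Brixley reaches everyone (king).
Jarrow cannot reach Brixley, Dunmore in two steps.
Quorn cannot reach Brixley in two steps.
Ivins cannot reach Pendle, Brixley in two steps.
Norham cannot reach Brixley in two steps.
Dunmore cannot reach Brixley in two steps.
Kings: Brixley — 1.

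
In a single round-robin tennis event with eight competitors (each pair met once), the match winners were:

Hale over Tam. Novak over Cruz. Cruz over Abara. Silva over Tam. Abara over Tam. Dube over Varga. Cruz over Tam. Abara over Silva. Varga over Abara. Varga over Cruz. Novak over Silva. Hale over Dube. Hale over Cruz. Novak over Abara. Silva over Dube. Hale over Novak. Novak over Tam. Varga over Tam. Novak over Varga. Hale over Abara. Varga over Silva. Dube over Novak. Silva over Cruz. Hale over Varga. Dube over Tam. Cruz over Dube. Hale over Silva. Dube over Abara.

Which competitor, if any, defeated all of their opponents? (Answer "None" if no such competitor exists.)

Hale has 7 wins out of 7 opponents — a perfect record.

Hale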